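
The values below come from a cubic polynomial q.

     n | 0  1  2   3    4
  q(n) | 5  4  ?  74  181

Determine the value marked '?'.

21

On equispaced nodes a degree-3 polynomial has vanishing fourth forward difference, so
  q(0) - 4·q(1) + 6·q(2) - 4·q(3) + q(4) = 0.
Substituting the known values and solving for q(2):
  6·q(2) = 126
  q(2) = 21.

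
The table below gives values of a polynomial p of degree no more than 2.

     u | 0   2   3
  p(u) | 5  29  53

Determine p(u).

Write p(u) = au^2 + bu + c. Substituting each data point gives a linear system:
  c = 5
  4a + 2b + c = 29
  9a + 3b + c = 53
Solving the system yields a = 4, b = 4, c = 5.
So p(u) = 4u^2 + 4u + 5.
Check: p(0) = 5. ✓

p(u) = 4u^2 + 4u + 5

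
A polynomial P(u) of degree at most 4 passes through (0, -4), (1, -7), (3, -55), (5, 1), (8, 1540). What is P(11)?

7993

Write P(u) = au^4 + bu^3 + cu^2 + du + e. Substituting each data point gives a linear system:
  e = -4
  a + b + c + d + e = -7
  81a + 27b + 9c + 3d + e = -55
  625a + 125b + 25c + 5d + e = 1
  4096a + 512b + 64c + 8d + e = 1540
Solving the system yields a = 1, b = -5, c = 0, d = 1, e = -4.
So P(u) = u^4 - 5u^3 + u - 4.
Then P(11) = 7993.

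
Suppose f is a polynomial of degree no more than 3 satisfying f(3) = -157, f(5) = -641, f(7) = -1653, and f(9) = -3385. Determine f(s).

Using the Lagrange interpolation formula with nodes 3, 5, 7, 9:
  L_0(s) = (s - 5)(s - 7)(s - 9) / -48
  L_1(s) = (s - 3)(s - 7)(s - 9) / 16
  L_2(s) = (s - 3)(s - 5)(s - 9) / -16
  L_3(s) = (s - 3)(s - 5)(s - 7) / 48
Then f(s) = -157·L_0(s) - 641·L_1(s) - 1653·L_2(s) - 3385·L_3(s).
Expanding and collecting terms gives f(s) = -4s³ - 6s² + 2s - 1.
Check: f(5) = -641. ✓

f(s) = -4s^3 - 6s^2 + 2s - 1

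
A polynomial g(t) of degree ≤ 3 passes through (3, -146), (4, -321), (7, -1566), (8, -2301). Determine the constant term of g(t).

-5

Write g(t) = at^3 + bt^2 + ct + d. Substituting each data point gives a linear system:
  27a + 9b + 3c + d = -146
  64a + 16b + 4c + d = -321
  343a + 49b + 7c + d = -1566
  512a + 64b + 8c + d = -2301
Solving the system yields a = -4, b = -4, c = 1, d = -5.
So g(t) = -4t^3 - 4t^2 + t - 5.
The constant term is -5.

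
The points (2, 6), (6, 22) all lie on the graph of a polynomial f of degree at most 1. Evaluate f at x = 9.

Write f(x) = ax + b. Substituting each data point gives a linear system:
  2a + b = 6
  6a + b = 22
Solving the system yields a = 4, b = -2.
So f(x) = 4x - 2.
Then f(9) = 34.

34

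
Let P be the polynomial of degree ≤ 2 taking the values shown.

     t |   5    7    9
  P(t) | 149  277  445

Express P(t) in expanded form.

Using the Lagrange interpolation formula with nodes 5, 7, 9:
  L_0(t) = (t - 7)(t - 9) / 8
  L_1(t) = (t - 5)(t - 9) / -4
  L_2(t) = (t - 5)(t - 7) / 8
Then P(t) = 149·L_0(t) + 277·L_1(t) + 445·L_2(t).
Expanding and collecting terms gives P(t) = 5t² + 4t + 4.
Check: P(9) = 445. ✓

P(t) = 5t^2 + 4t + 4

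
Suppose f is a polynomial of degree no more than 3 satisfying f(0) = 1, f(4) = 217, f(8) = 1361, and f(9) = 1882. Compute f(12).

Using the Lagrange interpolation formula with nodes 0, 4, 8, 9:
  L_0(u) = (u - 4)(u - 8)(u - 9) / -288
  L_1(u) = u(u - 8)(u - 9) / 80
  L_2(u) = u(u - 4)(u - 9) / -32
  L_3(u) = u(u - 4)(u - 8) / 45
Then f(u) = 1·L_0(u) + 217·L_1(u) + 1361·L_2(u) + 1882·L_3(u).
Expanding and collecting terms gives f(u) = 2u³ + 5u² + 2u + 1.
Evaluating at u = 12: f(12) = 4201.

4201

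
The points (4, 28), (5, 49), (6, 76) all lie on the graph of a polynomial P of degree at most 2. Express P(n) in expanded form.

Using the Lagrange interpolation formula with nodes 4, 5, 6:
  L_0(n) = (n - 5)(n - 6) / 2
  L_1(n) = (n - 4)(n - 6) / -1
  L_2(n) = (n - 4)(n - 5) / 2
Then P(n) = 28·L_0(n) + 49·L_1(n) + 76·L_2(n).
Expanding and collecting terms gives P(n) = 3n² - 6n + 4.
Check: P(4) = 28. ✓

P(n) = 3n^2 - 6n + 4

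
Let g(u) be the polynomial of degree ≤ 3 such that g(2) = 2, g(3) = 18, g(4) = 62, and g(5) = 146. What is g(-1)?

Write g(u) = au^3 + bu^2 + cu + d. Substituting each data point gives a linear system:
  8a + 4b + 2c + d = 2
  27a + 9b + 3c + d = 18
  64a + 16b + 4c + d = 62
  125a + 25b + 5c + d = 146
Solving the system yields a = 2, b = -4, c = -2, d = 6.
So g(u) = 2u^3 - 4u^2 - 2u + 6.
Then g(-1) = 2.

2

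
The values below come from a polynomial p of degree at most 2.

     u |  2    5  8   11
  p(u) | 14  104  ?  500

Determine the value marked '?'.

On equispaced nodes a degree-2 polynomial has vanishing third forward difference, so
  - p(2) + 3·p(5) - 3·p(8) + p(11) = 0.
Substituting the known values and solving for p(8):
  -3·p(8) = -798
  p(8) = 266.

266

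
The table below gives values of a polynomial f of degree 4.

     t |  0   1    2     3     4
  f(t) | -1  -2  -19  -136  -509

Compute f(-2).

-71

Forward differences of the values at t = 0, 1, 2, 3, 4:
  f  : -1  -2  -19  -136  -509
  Δ  : -1  -17  -117  -373
  Δ^2: -16  -100  -256
  Δ^3: -84  -156
  Δ^4: -72
The fourth differences are constant, confirming degree 4.
Interpolating (Newton forward form) and evaluating at t = -2 gives f(-2) = -71.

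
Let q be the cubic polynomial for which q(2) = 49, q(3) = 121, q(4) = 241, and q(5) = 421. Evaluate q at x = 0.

1

Forward differences of the values at x = 2, 3, 4, 5:
  q  : 49  121  241  421
  Δ  : 72  120  180
  Δ^2: 48  60
  Δ^3: 12
The third differences are constant, confirming degree 3.
Interpolating (Newton forward form) and evaluating at x = 0 gives q(0) = 1.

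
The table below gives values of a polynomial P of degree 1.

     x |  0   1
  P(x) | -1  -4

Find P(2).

-7

Write P(x) = ax + b. Substituting each data point gives a linear system:
  b = -1
  a + b = -4
Solving the system yields a = -3, b = -1.
So P(x) = -3x - 1.
Then P(2) = -7.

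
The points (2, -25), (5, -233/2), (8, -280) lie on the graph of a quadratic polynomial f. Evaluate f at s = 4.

Write f(s) = as^2 + bs + c. Substituting each data point gives a linear system:
  4a + 2b + c = -25
  25a + 5b + c = -233/2
  64a + 8b + c = -280
Solving the system yields a = -4, b = -5/2, c = -4.
So f(s) = -4s^2 - (5/2)s - 4.
Then f(4) = -78.

-78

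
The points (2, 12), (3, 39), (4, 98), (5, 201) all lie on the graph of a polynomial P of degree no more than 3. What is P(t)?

Write P(t) = at^3 + bt^2 + ct + d. Substituting each data point gives a linear system:
  8a + 4b + 2c + d = 12
  27a + 9b + 3c + d = 39
  64a + 16b + 4c + d = 98
  125a + 25b + 5c + d = 201
Solving the system yields a = 2, b = -2, c = -1, d = 6.
So P(t) = 2t³ - 2t² - t + 6.
Check: P(3) = 39. ✓

P(t) = 2t^3 - 2t^2 - t + 6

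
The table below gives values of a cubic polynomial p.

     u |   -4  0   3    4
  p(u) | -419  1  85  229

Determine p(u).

Using the Lagrange interpolation formula with nodes -4, 0, 3, 4:
  L_0(u) = u(u - 3)(u - 4) / -224
  L_1(u) = (u + 4)(u - 3)(u - 4) / 48
  L_2(u) = (u + 4)u(u - 4) / -21
  L_3(u) = (u + 4)u(u - 3) / 32
Then p(u) = -419·L_0(u) + 1·L_1(u) + 85·L_2(u) + 229·L_3(u).
Expanding and collecting terms gives p(u) = 5u^3 - 6u^2 + u + 1.
Check: p(-4) = -419. ✓

p(u) = 5u^3 - 6u^2 + u + 1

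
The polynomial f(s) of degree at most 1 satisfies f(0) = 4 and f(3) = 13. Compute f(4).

16

Using the Lagrange interpolation formula with nodes 0, 3:
  L_0(s) = (s - 3) / -3
  L_1(s) = s / 3
Then f(s) = 4·L_0(s) + 13·L_1(s).
Expanding and collecting terms gives f(s) = 3s + 4.
Evaluating at s = 4: f(4) = 16.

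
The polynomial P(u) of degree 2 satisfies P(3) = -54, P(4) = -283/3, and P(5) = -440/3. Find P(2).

Using the Lagrange interpolation formula with nodes 3, 4, 5:
  L_0(u) = (u - 4)(u - 5) / 2
  L_1(u) = (u - 3)(u - 5) / -1
  L_2(u) = (u - 3)(u - 4) / 2
Then P(u) = -54·L_0(u) - 283/3·L_1(u) - 440/3·L_2(u).
Expanding and collecting terms gives P(u) = -6u^2 + (5/3)u - 5.
Evaluating at u = 2: P(2) = -77/3.

-77/3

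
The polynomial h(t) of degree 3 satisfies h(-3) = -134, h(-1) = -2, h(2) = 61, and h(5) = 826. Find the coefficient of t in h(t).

0

Write h(t) = at^3 + bt^2 + ct + d. Substituting each data point gives a linear system:
  -27a + 9b - 3c + d = -134
  -a + b - c + d = -2
  8a + 4b + 2c + d = 61
  125a + 25b + 5c + d = 826
Solving the system yields a = 6, b = 3, c = 0, d = 1.
So h(t) = 6t^3 + 3t^2 + 1.
The coefficient of t is 0.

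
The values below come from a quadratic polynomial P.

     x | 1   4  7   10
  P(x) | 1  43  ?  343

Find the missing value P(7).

157

On equispaced nodes a degree-2 polynomial has vanishing third forward difference, so
  - P(1) + 3·P(4) - 3·P(7) + P(10) = 0.
Substituting the known values and solving for P(7):
  -3·P(7) = -471
  P(7) = 157.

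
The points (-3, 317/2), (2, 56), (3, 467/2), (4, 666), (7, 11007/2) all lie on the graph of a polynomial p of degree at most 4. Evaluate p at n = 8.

9206

Write p(n) = an^4 + bn^3 + cn^2 + dn + e. Substituting each data point gives a linear system:
  81a - 27b + 9c - 3d + e = 317/2
  16a + 8b + 4c + 2d + e = 56
  81a + 27b + 9c + 3d + e = 467/2
  256a + 64b + 16c + 4d + e = 666
  2401a + 343b + 49c + 7d + e = 11007/2
Solving the system yields a = 2, b = 3/2, c = 4, d = -1, e = -2.
So p(n) = 2n⁴ + (3/2)n³ + 4n² - n - 2.
Then p(8) = 9206.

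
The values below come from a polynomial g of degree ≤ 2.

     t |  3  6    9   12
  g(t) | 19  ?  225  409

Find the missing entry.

95

On equispaced nodes a degree-2 polynomial has vanishing third forward difference, so
  - g(3) + 3·g(6) - 3·g(9) + g(12) = 0.
Substituting the known values and solving for g(6):
  3·g(6) = 285
  g(6) = 95.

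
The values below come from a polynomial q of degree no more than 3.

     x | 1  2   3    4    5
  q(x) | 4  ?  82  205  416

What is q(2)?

23

The 4 known points determine the degree-3 polynomial uniquely.
Write q(x) = ax^3 + bx^2 + cx + d. Substituting each data point gives a linear system:
  a + b + c + d = 4
  27a + 9b + 3c + d = 82
  64a + 16b + 4c + d = 205
  125a + 25b + 5c + d = 416
Solving the system yields a = 4, b = -4, c = 3, d = 1.
So q(x) = 4x^3 - 4x^2 + 3x + 1.
Then q(2) = 23.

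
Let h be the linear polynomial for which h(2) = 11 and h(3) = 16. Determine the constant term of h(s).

1

Write h(s) = as + b. Substituting each data point gives a linear system:
  2a + b = 11
  3a + b = 16
Solving the system yields a = 5, b = 1.
So h(s) = 5s + 1.
The constant term is 1.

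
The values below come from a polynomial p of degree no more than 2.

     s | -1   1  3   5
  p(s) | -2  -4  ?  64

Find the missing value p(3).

The 3 known points determine the degree-2 polynomial uniquely.
Write p(s) = as^2 + bs + c. Substituting each data point gives a linear system:
  a - b + c = -2
  a + b + c = -4
  25a + 5b + c = 64
Solving the system yields a = 3, b = -1, c = -6.
So p(s) = 3s^2 - s - 6.
Then p(3) = 18.

18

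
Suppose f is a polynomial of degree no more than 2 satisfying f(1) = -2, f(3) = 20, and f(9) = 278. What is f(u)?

f(u) = 4u^2 - 5u - 1

Using the Lagrange interpolation formula with nodes 1, 3, 9:
  L_0(u) = (u - 3)(u - 9) / 16
  L_1(u) = (u - 1)(u - 9) / -12
  L_2(u) = (u - 1)(u - 3) / 48
Then f(u) = -2·L_0(u) + 20·L_1(u) + 278·L_2(u).
Expanding and collecting terms gives f(u) = 4u² - 5u - 1.
Check: f(9) = 278. ✓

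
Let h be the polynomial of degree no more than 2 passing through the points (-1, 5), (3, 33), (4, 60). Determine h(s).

Using the Lagrange interpolation formula with nodes -1, 3, 4:
  L_0(s) = (s - 3)(s - 4) / 20
  L_1(s) = (s + 1)(s - 4) / -4
  L_2(s) = (s + 1)(s - 3) / 5
Then h(s) = 5·L_0(s) + 33·L_1(s) + 60·L_2(s).
Expanding and collecting terms gives h(s) = 4s^2 - s.
Check: h(3) = 33. ✓

h(s) = 4s^2 - s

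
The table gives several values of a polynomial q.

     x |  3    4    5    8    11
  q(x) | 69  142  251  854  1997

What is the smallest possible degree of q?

Divided differences on the nodes 3, 4, 5, 8, 11:
  order 0: 69  142  251  854  1997
  order 1: 73  109  201  381
  order 2: 18  23  30
  order 3: 1  1
  order 4: 0
The order-3 divided differences are all 1 (nonzero) and every higher order vanishes, so the data lies on a polynomial of degree exactly 3.

3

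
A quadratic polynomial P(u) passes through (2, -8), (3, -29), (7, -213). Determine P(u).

P(u) = -5u^2 + 4u + 4

Write P(u) = au^2 + bu + c. Substituting each data point gives a linear system:
  4a + 2b + c = -8
  9a + 3b + c = -29
  49a + 7b + c = -213
Solving the system yields a = -5, b = 4, c = 4.
So P(u) = -5u^2 + 4u + 4.
Check: P(7) = -213. ✓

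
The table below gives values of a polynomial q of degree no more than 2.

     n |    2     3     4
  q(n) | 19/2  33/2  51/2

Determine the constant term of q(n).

Write q(n) = an^2 + bn + c. Substituting each data point gives a linear system:
  4a + 2b + c = 19/2
  9a + 3b + c = 33/2
  16a + 4b + c = 51/2
Solving the system yields a = 1, b = 2, c = 3/2.
So q(n) = n^2 + 2n + 3/2.
The constant term is 3/2.

3/2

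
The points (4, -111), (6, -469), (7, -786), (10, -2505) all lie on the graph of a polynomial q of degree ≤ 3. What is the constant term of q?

5

Write q(n) = an^3 + bn^2 + cn + d. Substituting each data point gives a linear system:
  64a + 16b + 4c + d = -111
  216a + 36b + 6c + d = -469
  343a + 49b + 7c + d = -786
  1000a + 100b + 10c + d = -2505
Solving the system yields a = -3, b = 5, c = -1, d = 5.
So q(n) = -3n^3 + 5n^2 - n + 5.
The constant term is 5.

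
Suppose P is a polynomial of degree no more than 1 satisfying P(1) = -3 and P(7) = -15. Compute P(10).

-21

Using the Lagrange interpolation formula with nodes 1, 7:
  L_0(u) = (u - 7) / -6
  L_1(u) = (u - 1) / 6
Then P(u) = -3·L_0(u) - 15·L_1(u).
Expanding and collecting terms gives P(u) = -2u - 1.
Evaluating at u = 10: P(10) = -21.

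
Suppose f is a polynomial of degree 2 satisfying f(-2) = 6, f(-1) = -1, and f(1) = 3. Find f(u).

f(u) = 3u^2 + 2u - 2

Write f(u) = au^2 + bu + c. Substituting each data point gives a linear system:
  4a - 2b + c = 6
  a - b + c = -1
  a + b + c = 3
Solving the system yields a = 3, b = 2, c = -2.
So f(u) = 3u^2 + 2u - 2.
Check: f(-1) = -1. ✓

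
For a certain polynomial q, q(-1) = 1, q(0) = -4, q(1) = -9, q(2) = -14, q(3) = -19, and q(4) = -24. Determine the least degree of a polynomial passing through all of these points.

Forward differences of the values at u = -1, 0, 1, 2, 3, 4:
  q  : 1  -4  -9  -14  -19  -24
  Δ  : -5  -5  -5  -5  -5
  Δ^2: 0  0  0  0
  Δ^3: 0  0  0
  Δ^4: 0  0
  Δ^5: 0
The first differences are constant (-5) and nonzero, while all higher differences vanish, so the minimal degree is 1.

1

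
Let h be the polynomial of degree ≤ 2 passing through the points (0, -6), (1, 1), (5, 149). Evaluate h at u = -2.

Write h(u) = au^2 + bu + c. Substituting each data point gives a linear system:
  c = -6
  a + b + c = 1
  25a + 5b + c = 149
Solving the system yields a = 6, b = 1, c = -6.
So h(u) = 6u^2 + u - 6.
Then h(-2) = 16.

16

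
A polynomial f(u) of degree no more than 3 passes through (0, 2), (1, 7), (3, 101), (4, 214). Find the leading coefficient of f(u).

2

Write f(u) = au^3 + bu^2 + cu + d. Substituting each data point gives a linear system:
  d = 2
  a + b + c + d = 7
  27a + 9b + 3c + d = 101
  64a + 16b + 4c + d = 214
Solving the system yields a = 2, b = 6, c = -3, d = 2.
So f(u) = 2u^3 + 6u^2 - 3u + 2.
The leading coefficient is 2.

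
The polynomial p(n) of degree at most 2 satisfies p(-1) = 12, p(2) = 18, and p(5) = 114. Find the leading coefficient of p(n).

5

Write p(n) = an^2 + bn + c. Substituting each data point gives a linear system:
  a - b + c = 12
  4a + 2b + c = 18
  25a + 5b + c = 114
Solving the system yields a = 5, b = -3, c = 4.
So p(n) = 5n^2 - 3n + 4.
The leading coefficient is 5.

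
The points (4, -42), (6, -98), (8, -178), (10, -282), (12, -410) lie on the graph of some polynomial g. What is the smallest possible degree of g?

2

Forward differences of the values at n = 4, 6, 8, 10, 12:
  g  : -42  -98  -178  -282  -410
  Δ  : -56  -80  -104  -128
  Δ^2: -24  -24  -24
  Δ^3: 0  0
  Δ^4: 0
The second differences are constant (-24) and nonzero, while all higher differences vanish, so the minimal degree is 2.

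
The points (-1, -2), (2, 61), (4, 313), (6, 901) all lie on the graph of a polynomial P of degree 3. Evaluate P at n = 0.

1

Write P(n) = an^3 + bn^2 + cn + d. Substituting each data point gives a linear system:
  -a + b - c + d = -2
  8a + 4b + 2c + d = 61
  64a + 16b + 4c + d = 313
  216a + 36b + 6c + d = 901
Solving the system yields a = 3, b = 6, c = 6, d = 1.
So P(n) = 3n^3 + 6n^2 + 6n + 1.
Then P(0) = 1.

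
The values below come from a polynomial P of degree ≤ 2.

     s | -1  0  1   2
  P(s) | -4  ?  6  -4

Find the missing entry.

6

On equispaced nodes a degree-2 polynomial has vanishing third forward difference, so
  - P(-1) + 3·P(0) - 3·P(1) + P(2) = 0.
Substituting the known values and solving for P(0):
  3·P(0) = 18
  P(0) = 6.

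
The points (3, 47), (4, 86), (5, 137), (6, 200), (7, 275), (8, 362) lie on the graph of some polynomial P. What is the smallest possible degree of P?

2

Forward differences of the values at x = 3, 4, 5, 6, 7, 8:
  P  : 47  86  137  200  275  362
  Δ  : 39  51  63  75  87
  Δ^2: 12  12  12  12
  Δ^3: 0  0  0
  Δ^4: 0  0
  Δ^5: 0
The second differences are constant (12) and nonzero, while all higher differences vanish, so the minimal degree is 2.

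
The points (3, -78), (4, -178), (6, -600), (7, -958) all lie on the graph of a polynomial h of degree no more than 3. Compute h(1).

Write h(t) = at^3 + bt^2 + ct + d. Substituting each data point gives a linear system:
  27a + 9b + 3c + d = -78
  64a + 16b + 4c + d = -178
  216a + 36b + 6c + d = -600
  343a + 49b + 7c + d = -958
Solving the system yields a = -3, b = 2, c = -3, d = -6.
So h(t) = -3t^3 + 2t^2 - 3t - 6.
Then h(1) = -10.

-10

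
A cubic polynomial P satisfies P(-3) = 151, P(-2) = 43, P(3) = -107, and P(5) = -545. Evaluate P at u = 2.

Write P(u) = au^3 + bu^2 + cu + d. Substituting each data point gives a linear system:
  -27a + 9b - 3c + d = 151
  -8a + 4b - 2c + d = 43
  27a + 9b + 3c + d = -107
  125a + 25b + 5c + d = -545
Solving the system yields a = -5, b = 3, c = 2, d = -5.
So P(u) = -5u³ + 3u² + 2u - 5.
Then P(2) = -29.

-29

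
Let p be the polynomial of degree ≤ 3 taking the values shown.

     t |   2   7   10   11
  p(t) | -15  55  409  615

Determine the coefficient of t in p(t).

1

Write p(t) = at^3 + bt^2 + ct + d. Substituting each data point gives a linear system:
  8a + 4b + 2c + d = -15
  343a + 49b + 7c + d = 55
  1000a + 100b + 10c + d = 409
  1331a + 121b + 11c + d = 615
Solving the system yields a = 1, b = -6, c = 1, d = -1.
So p(t) = t³ - 6t² + t - 1.
The coefficient of t is 1.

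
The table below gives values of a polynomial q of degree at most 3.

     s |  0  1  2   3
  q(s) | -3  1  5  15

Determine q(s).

Using the Lagrange interpolation formula with nodes 0, 1, 2, 3:
  L_0(s) = (s - 1)(s - 2)(s - 3) / -6
  L_1(s) = s(s - 2)(s - 3) / 2
  L_2(s) = s(s - 1)(s - 3) / -2
  L_3(s) = s(s - 1)(s - 2) / 6
Then q(s) = -3·L_0(s) + 1·L_1(s) + 5·L_2(s) + 15·L_3(s).
Expanding and collecting terms gives q(s) = s^3 - 3s^2 + 6s - 3.
Check: q(2) = 5. ✓

q(s) = s^3 - 3s^2 + 6s - 3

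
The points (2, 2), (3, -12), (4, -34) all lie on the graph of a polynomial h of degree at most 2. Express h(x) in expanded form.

Using the Lagrange interpolation formula with nodes 2, 3, 4:
  L_0(x) = (x - 3)(x - 4) / 2
  L_1(x) = (x - 2)(x - 4) / -1
  L_2(x) = (x - 2)(x - 3) / 2
Then h(x) = 2·L_0(x) - 12·L_1(x) - 34·L_2(x).
Expanding and collecting terms gives h(x) = -4x^2 + 6x + 6.
Check: h(4) = -34. ✓

h(x) = -4x^2 + 6x + 6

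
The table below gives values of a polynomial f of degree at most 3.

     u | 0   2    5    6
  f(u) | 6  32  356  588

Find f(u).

f(u) = 2u^3 + 5u^2 - 5u + 6

Write f(u) = au^3 + bu^2 + cu + d. Substituting each data point gives a linear system:
  d = 6
  8a + 4b + 2c + d = 32
  125a + 25b + 5c + d = 356
  216a + 36b + 6c + d = 588
Solving the system yields a = 2, b = 5, c = -5, d = 6.
So f(u) = 2u^3 + 5u^2 - 5u + 6.
Check: f(5) = 356. ✓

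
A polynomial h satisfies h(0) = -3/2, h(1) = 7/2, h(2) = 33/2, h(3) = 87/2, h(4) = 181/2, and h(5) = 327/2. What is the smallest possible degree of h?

Forward differences of the values at u = 0, 1, 2, 3, 4, 5:
  h  : -3/2  7/2  33/2  87/2  181/2  327/2
  Δ  : 5  13  27  47  73
  Δ^2: 8  14  20  26
  Δ^3: 6  6  6
  Δ^4: 0  0
  Δ^5: 0
The third differences are constant (6) and nonzero, while all higher differences vanish, so the minimal degree is 3.

3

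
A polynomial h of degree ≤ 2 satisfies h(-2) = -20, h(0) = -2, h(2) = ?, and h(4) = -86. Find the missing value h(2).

On equispaced nodes a degree-2 polynomial has vanishing third forward difference, so
  - h(-2) + 3·h(0) - 3·h(2) + h(4) = 0.
Substituting the known values and solving for h(2):
  -3·h(2) = 72
  h(2) = -24.

-24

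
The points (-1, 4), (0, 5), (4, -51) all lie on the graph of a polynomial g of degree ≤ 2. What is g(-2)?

-3

Using the Lagrange interpolation formula with nodes -1, 0, 4:
  L_0(s) = s(s - 4) / 5
  L_1(s) = (s + 1)(s - 4) / -4
  L_2(s) = (s + 1)s / 20
Then g(s) = 4·L_0(s) + 5·L_1(s) - 51·L_2(s).
Expanding and collecting terms gives g(s) = -3s^2 - 2s + 5.
Evaluating at s = -2: g(-2) = -3.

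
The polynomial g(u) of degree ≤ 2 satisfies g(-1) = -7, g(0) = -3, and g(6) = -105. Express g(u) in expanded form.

Using the Lagrange interpolation formula with nodes -1, 0, 6:
  L_0(u) = u(u - 6) / 7
  L_1(u) = (u + 1)(u - 6) / -6
  L_2(u) = (u + 1)u / 42
Then g(u) = -7·L_0(u) - 3·L_1(u) - 105·L_2(u).
Expanding and collecting terms gives g(u) = -3u^2 + u - 3.
Check: g(-1) = -7. ✓

g(u) = -3u^2 + u - 3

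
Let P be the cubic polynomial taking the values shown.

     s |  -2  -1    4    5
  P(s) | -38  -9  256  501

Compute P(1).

Write P(s) = as^3 + bs^2 + cs + d. Substituting each data point gives a linear system:
  -8a + 4b - 2c + d = -38
  -a + b - c + d = -9
  64a + 16b + 4c + d = 256
  125a + 25b + 5c + d = 501
Solving the system yields a = 4, b = 0, c = 1, d = -4.
So P(s) = 4s³ + s - 4.
Then P(1) = 1.

1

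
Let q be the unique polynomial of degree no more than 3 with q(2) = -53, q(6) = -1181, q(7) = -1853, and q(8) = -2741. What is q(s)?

q(s) = -5s^3 - 3s^2 + 2s - 5

Write q(s) = as^3 + bs^2 + cs + d. Substituting each data point gives a linear system:
  8a + 4b + 2c + d = -53
  216a + 36b + 6c + d = -1181
  343a + 49b + 7c + d = -1853
  512a + 64b + 8c + d = -2741
Solving the system yields a = -5, b = -3, c = 2, d = -5.
So q(s) = -5s^3 - 3s^2 + 2s - 5.
Check: q(2) = -53. ✓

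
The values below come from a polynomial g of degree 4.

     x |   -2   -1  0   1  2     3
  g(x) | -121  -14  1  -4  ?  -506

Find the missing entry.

-101

On equispaced nodes a degree-4 polynomial has vanishing fifth forward difference, so
  - g(-2) + 5·g(-1) - 10·g(0) + 10·g(1) - 5·g(2) + g(3) = 0.
Substituting the known values and solving for g(2):
  -5·g(2) = 505
  g(2) = -101.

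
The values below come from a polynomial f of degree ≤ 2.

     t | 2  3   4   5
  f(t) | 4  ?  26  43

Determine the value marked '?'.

On equispaced nodes a degree-2 polynomial has vanishing third forward difference, so
  - f(2) + 3·f(3) - 3·f(4) + f(5) = 0.
Substituting the known values and solving for f(3):
  3·f(3) = 39
  f(3) = 13.

13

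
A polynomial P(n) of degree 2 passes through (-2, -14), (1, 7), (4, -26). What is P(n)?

Write P(n) = an^2 + bn + c. Substituting each data point gives a linear system:
  4a - 2b + c = -14
  a + b + c = 7
  16a + 4b + c = -26
Solving the system yields a = -3, b = 4, c = 6.
So P(n) = -3n² + 4n + 6.
Check: P(4) = -26. ✓

P(n) = -3n^2 + 4n + 6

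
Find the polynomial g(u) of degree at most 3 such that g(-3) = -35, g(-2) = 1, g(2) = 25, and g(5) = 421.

Write g(u) = au^3 + bu^2 + cu + d. Substituting each data point gives a linear system:
  -27a + 9b - 3c + d = -35
  -8a + 4b - 2c + d = 1
  8a + 4b + 2c + d = 25
  125a + 25b + 5c + d = 421
Solving the system yields a = 3, b = 3, c = -6, d = 1.
So g(u) = 3u³ + 3u² - 6u + 1.
Check: g(-3) = -35. ✓

g(u) = 3u^3 + 3u^2 - 6u + 1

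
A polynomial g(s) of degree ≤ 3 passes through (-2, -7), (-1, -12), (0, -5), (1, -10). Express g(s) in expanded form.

g(s) = -4s^3 - 6s^2 + 5s - 5

Using the Lagrange interpolation formula with nodes -2, -1, 0, 1:
  L_0(s) = (s + 1)s(s - 1) / -6
  L_1(s) = (s + 2)s(s - 1) / 2
  L_2(s) = (s + 2)(s + 1)(s - 1) / -2
  L_3(s) = (s + 2)(s + 1)s / 6
Then g(s) = -7·L_0(s) - 12·L_1(s) - 5·L_2(s) - 10·L_3(s).
Expanding and collecting terms gives g(s) = -4s^3 - 6s^2 + 5s - 5.
Check: g(-2) = -7. ✓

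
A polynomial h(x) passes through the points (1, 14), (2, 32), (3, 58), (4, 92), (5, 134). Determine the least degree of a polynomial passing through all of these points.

2

Forward differences of the values at x = 1, 2, 3, 4, 5:
  h  : 14  32  58  92  134
  Δ  : 18  26  34  42
  Δ^2: 8  8  8
  Δ^3: 0  0
  Δ^4: 0
The second differences are constant (8) and nonzero, while all higher differences vanish, so the minimal degree is 2.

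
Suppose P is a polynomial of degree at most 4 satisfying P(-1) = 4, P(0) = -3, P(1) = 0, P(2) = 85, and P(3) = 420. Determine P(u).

Using the Lagrange interpolation formula with nodes -1, 0, 1, 2, 3:
  L_0(u) = u(u - 1)(u - 2)(u - 3) / 24
  L_1(u) = (u + 1)(u - 1)(u - 2)(u - 3) / -6
  L_2(u) = (u + 1)u(u - 2)(u - 3) / 4
  L_3(u) = (u + 1)u(u - 1)(u - 3) / -6
  L_4(u) = (u + 1)u(u - 1)(u - 2) / 24
Then P(u) = 4·L_0(u) - 3·L_1(u) + 0·L_2(u) + 85·L_3(u) + 420·L_4(u).
Expanding and collecting terms gives P(u) = 4u^4 + 4u^3 + u^2 - 6u - 3.
Check: P(0) = -3. ✓

P(u) = 4u^4 + 4u^3 + u^2 - 6u - 3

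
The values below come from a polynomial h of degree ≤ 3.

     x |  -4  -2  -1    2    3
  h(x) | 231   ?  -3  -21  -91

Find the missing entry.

19

The 4 known points determine the degree-3 polynomial uniquely.
Write h(x) = ax^3 + bx^2 + cx + d. Substituting each data point gives a linear system:
  -64a + 16b - 4c + d = 231
  -a + b - c + d = -3
  8a + 4b + 2c + d = -21
  27a + 9b + 3c + d = -91
Solving the system yields a = -4, b = 0, c = 6, d = -1.
So h(x) = -4x^3 + 6x - 1.
Then h(-2) = 19.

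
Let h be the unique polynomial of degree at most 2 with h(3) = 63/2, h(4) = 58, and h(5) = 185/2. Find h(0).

0

Forward differences of the values at n = 3, 4, 5:
  h  : 63/2  58  185/2
  Δ  : 53/2  69/2
  Δ^2: 8
The second differences are constant, confirming degree 2.
Interpolating (Newton forward form) and evaluating at n = 0 gives h(0) = 0.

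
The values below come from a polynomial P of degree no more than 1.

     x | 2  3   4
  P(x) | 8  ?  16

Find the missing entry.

On equispaced nodes a degree-1 polynomial has vanishing second forward difference, so
  P(2) - 2·P(3) + P(4) = 0.
Substituting the known values and solving for P(3):
  -2·P(3) = -24
  P(3) = 12.

12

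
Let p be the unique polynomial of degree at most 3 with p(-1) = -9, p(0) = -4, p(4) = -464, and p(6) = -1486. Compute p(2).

Using the Lagrange interpolation formula with nodes -1, 0, 4, 6:
  L_0(t) = t(t - 4)(t - 6) / -35
  L_1(t) = (t + 1)(t - 4)(t - 6) / 24
  L_2(t) = (t + 1)t(t - 6) / -40
  L_3(t) = (t + 1)t(t - 4) / 84
Then p(t) = -9·L_0(t) - 4·L_1(t) - 464·L_2(t) - 1486·L_3(t).
Expanding and collecting terms gives p(t) = -6t³ - 6t² + 5t - 4.
Evaluating at t = 2: p(2) = -66.

-66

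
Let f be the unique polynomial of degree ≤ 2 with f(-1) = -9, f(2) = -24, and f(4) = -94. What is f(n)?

Write f(n) = an^2 + bn + c. Substituting each data point gives a linear system:
  a - b + c = -9
  4a + 2b + c = -24
  16a + 4b + c = -94
Solving the system yields a = -6, b = 1, c = -2.
So f(n) = -6n² + n - 2.
Check: f(-1) = -9. ✓

f(n) = -6n^2 + n - 2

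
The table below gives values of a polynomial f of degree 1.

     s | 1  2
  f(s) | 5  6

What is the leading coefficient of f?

Write f(s) = as + b. Substituting each data point gives a linear system:
  a + b = 5
  2a + b = 6
Solving the system yields a = 1, b = 4.
So f(s) = s + 4.
The leading coefficient is 1.

1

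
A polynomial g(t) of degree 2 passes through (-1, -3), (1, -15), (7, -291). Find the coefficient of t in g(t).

-6

Write g(t) = at^2 + bt + c. Substituting each data point gives a linear system:
  a - b + c = -3
  a + b + c = -15
  49a + 7b + c = -291
Solving the system yields a = -5, b = -6, c = -4.
So g(t) = -5t^2 - 6t - 4.
The coefficient of t is -6.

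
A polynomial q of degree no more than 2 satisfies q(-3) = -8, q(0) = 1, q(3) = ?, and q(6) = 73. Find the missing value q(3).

On equispaced nodes a degree-2 polynomial has vanishing third forward difference, so
  - q(-3) + 3·q(0) - 3·q(3) + q(6) = 0.
Substituting the known values and solving for q(3):
  -3·q(3) = -84
  q(3) = 28.

28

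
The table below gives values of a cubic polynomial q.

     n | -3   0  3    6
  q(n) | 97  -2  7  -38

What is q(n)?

q(n) = -n^3 + 6n^2 - 6n - 2

Write q(n) = an^3 + bn^2 + cn + d. Substituting each data point gives a linear system:
  -27a + 9b - 3c + d = 97
  d = -2
  27a + 9b + 3c + d = 7
  216a + 36b + 6c + d = -38
Solving the system yields a = -1, b = 6, c = -6, d = -2.
So q(n) = -n³ + 6n² - 6n - 2.
Check: q(0) = -2. ✓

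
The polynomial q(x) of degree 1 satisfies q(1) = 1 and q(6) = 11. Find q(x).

q(x) = 2x - 1

Write q(x) = ax + b. Substituting each data point gives a linear system:
  a + b = 1
  6a + b = 11
Solving the system yields a = 2, b = -1.
So q(x) = 2x - 1.
Check: q(6) = 11. ✓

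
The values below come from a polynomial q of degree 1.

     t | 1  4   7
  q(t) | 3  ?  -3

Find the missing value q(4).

The 2 known points determine the degree-1 polynomial uniquely.
Write q(t) = at + b. Substituting each data point gives a linear system:
  a + b = 3
  7a + b = -3
Solving the system yields a = -1, b = 4.
So q(t) = -t + 4.
Then q(4) = 0.

0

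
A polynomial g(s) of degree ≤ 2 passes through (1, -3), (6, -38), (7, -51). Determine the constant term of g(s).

Write g(s) = as^2 + bs + c. Substituting each data point gives a linear system:
  a + b + c = -3
  36a + 6b + c = -38
  49a + 7b + c = -51
Solving the system yields a = -1, b = 0, c = -2.
So g(s) = -s^2 - 2.
The constant term is -2.

-2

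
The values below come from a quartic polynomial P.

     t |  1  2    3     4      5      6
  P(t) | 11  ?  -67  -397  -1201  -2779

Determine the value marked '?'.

17

On equispaced nodes a degree-4 polynomial has vanishing fifth forward difference, so
  - P(1) + 5·P(2) - 10·P(3) + 10·P(4) - 5·P(5) + P(6) = 0.
Substituting the known values and solving for P(2):
  5·P(2) = 85
  P(2) = 17.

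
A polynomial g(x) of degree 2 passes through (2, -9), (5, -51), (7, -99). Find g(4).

Write g(x) = ax^2 + bx + c. Substituting each data point gives a linear system:
  4a + 2b + c = -9
  25a + 5b + c = -51
  49a + 7b + c = -99
Solving the system yields a = -2, b = 0, c = -1.
So g(x) = -2x² - 1.
Then g(4) = -33.

-33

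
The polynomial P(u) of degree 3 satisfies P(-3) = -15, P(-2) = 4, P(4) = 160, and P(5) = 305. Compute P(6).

516

Write P(u) = au^3 + bu^2 + cu + d. Substituting each data point gives a linear system:
  -27a + 9b - 3c + d = -15
  -8a + 4b - 2c + d = 4
  64a + 16b + 4c + d = 160
  125a + 25b + 5c + d = 305
Solving the system yields a = 2, b = 3, c = -4, d = 0.
So P(u) = 2u^3 + 3u^2 - 4u.
Then P(6) = 516.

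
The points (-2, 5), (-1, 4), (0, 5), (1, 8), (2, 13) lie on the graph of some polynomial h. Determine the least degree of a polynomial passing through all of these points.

2

Forward differences of the values at n = -2, -1, 0, 1, 2:
  h  : 5  4  5  8  13
  Δ  : -1  1  3  5
  Δ^2: 2  2  2
  Δ^3: 0  0
  Δ^4: 0
The second differences are constant (2) and nonzero, while all higher differences vanish, so the minimal degree is 2.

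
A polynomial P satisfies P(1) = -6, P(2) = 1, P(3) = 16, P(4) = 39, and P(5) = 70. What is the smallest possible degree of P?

Forward differences of the values at u = 1, 2, 3, 4, 5:
  P  : -6  1  16  39  70
  Δ  : 7  15  23  31
  Δ^2: 8  8  8
  Δ^3: 0  0
  Δ^4: 0
The second differences are constant (8) and nonzero, while all higher differences vanish, so the minimal degree is 2.

2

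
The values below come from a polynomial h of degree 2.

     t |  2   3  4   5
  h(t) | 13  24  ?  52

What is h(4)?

The 3 known points determine the degree-2 polynomial uniquely.
Write h(t) = at^2 + bt + c. Substituting each data point gives a linear system:
  4a + 2b + c = 13
  9a + 3b + c = 24
  25a + 5b + c = 52
Solving the system yields a = 1, b = 6, c = -3.
So h(t) = t² + 6t - 3.
Then h(4) = 37.

37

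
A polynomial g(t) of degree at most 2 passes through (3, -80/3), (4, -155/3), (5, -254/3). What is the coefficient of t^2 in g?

Write g(t) = at^2 + bt + c. Substituting each data point gives a linear system:
  9a + 3b + c = -80/3
  16a + 4b + c = -155/3
  25a + 5b + c = -254/3
Solving the system yields a = -4, b = 3, c = 1/3.
So g(t) = -4t^2 + 3t + 1/3.
The leading coefficient is -4.

-4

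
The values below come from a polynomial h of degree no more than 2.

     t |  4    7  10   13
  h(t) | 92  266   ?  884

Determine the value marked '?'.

530

The 3 known points determine the degree-2 polynomial uniquely.
Write h(t) = at^2 + bt + c. Substituting each data point gives a linear system:
  16a + 4b + c = 92
  49a + 7b + c = 266
  169a + 13b + c = 884
Solving the system yields a = 5, b = 3, c = 0.
So h(t) = 5t² + 3t.
Then h(10) = 530.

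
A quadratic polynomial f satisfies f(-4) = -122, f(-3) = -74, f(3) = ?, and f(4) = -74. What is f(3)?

-38

The 3 known points determine the degree-2 polynomial uniquely.
Write f(x) = ax^2 + bx + c. Substituting each data point gives a linear system:
  16a - 4b + c = -122
  9a - 3b + c = -74
  16a + 4b + c = -74
Solving the system yields a = -6, b = 6, c = -2.
So f(x) = -6x² + 6x - 2.
Then f(3) = -38.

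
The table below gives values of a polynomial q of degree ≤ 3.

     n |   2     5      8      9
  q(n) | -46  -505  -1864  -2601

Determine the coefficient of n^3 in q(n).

-3

Write q(n) = an^3 + bn^2 + cn + d. Substituting each data point gives a linear system:
  8a + 4b + 2c + d = -46
  125a + 25b + 5c + d = -505
  512a + 64b + 8c + d = -1864
  729a + 81b + 9c + d = -2601
Solving the system yields a = -3, b = -5, c = -1, d = 0.
So q(n) = -3n^3 - 5n^2 - n.
The leading coefficient is -3.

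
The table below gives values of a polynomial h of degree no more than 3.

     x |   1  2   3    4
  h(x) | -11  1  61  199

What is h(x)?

Write h(x) = ax^3 + bx^2 + cx + d. Substituting each data point gives a linear system:
  a + b + c + d = -11
  8a + 4b + 2c + d = 1
  27a + 9b + 3c + d = 61
  64a + 16b + 4c + d = 199
Solving the system yields a = 5, b = -6, c = -5, d = -5.
So h(x) = 5x³ - 6x² - 5x - 5.
Check: h(3) = 61. ✓

h(x) = 5x^3 - 6x^2 - 5x - 5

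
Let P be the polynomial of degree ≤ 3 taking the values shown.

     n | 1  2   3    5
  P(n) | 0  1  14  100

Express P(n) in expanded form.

Using the Lagrange interpolation formula with nodes 1, 2, 3, 5:
  L_0(n) = (n - 2)(n - 3)(n - 5) / -8
  L_1(n) = (n - 1)(n - 3)(n - 5) / 3
  L_2(n) = (n - 1)(n - 2)(n - 5) / -4
  L_3(n) = (n - 1)(n - 2)(n - 3) / 24
Then P(n) = 0·L_0(n) + 1·L_1(n) + 14·L_2(n) + 100·L_3(n).
Expanding and collecting terms gives P(n) = n³ - 6n + 5.
Check: P(3) = 14. ✓

P(n) = n^3 - 6n + 5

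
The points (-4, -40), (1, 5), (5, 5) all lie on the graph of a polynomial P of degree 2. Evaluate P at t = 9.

-27

Write P(t) = at^2 + bt + c. Substituting each data point gives a linear system:
  16a - 4b + c = -40
  a + b + c = 5
  25a + 5b + c = 5
Solving the system yields a = -1, b = 6, c = 0.
So P(t) = -t^2 + 6t.
Then P(9) = -27.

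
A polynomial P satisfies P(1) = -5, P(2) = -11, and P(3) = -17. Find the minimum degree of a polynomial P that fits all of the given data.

1

Forward differences of the values at x = 1, 2, 3:
  P  : -5  -11  -17
  Δ  : -6  -6
  Δ^2: 0
The first differences are constant (-6) and nonzero, while all higher differences vanish, so the minimal degree is 1.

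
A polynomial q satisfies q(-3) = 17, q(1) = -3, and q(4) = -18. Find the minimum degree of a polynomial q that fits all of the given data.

1

Divided differences on the nodes -3, 1, 4:
  order 0: 17  -3  -18
  order 1: -5  -5
  order 2: 0
The order-1 divided differences are all -5 (nonzero) and every higher order vanishes, so the data lies on a polynomial of degree exactly 1.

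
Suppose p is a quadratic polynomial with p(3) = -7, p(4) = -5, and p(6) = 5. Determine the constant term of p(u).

Write p(u) = au^2 + bu + c. Substituting each data point gives a linear system:
  9a + 3b + c = -7
  16a + 4b + c = -5
  36a + 6b + c = 5
Solving the system yields a = 1, b = -5, c = -1.
So p(u) = u^2 - 5u - 1.
The constant term is -1.

-1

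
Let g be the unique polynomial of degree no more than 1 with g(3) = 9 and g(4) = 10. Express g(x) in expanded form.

Using the Lagrange interpolation formula with nodes 3, 4:
  L_0(x) = (x - 4) / -1
  L_1(x) = (x - 3) / 1
Then g(x) = 9·L_0(x) + 10·L_1(x).
Expanding and collecting terms gives g(x) = x + 6.
Check: g(4) = 10. ✓

g(x) = x + 6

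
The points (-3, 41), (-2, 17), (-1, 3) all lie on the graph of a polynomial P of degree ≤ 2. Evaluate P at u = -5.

119

Forward differences of the values at u = -3, -2, -1:
  P  : 41  17  3
  Δ  : -24  -14
  Δ^2: 10
The second differences are constant, confirming degree 2.
Interpolating (Newton forward form) and evaluating at u = -5 gives P(-5) = 119.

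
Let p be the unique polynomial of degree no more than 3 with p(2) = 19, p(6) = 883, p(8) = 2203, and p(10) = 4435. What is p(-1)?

Using the Lagrange interpolation formula with nodes 2, 6, 8, 10:
  L_0(u) = (u - 6)(u - 8)(u - 10) / -192
  L_1(u) = (u - 2)(u - 8)(u - 10) / 32
  L_2(u) = (u - 2)(u - 6)(u - 10) / -24
  L_3(u) = (u - 2)(u - 6)(u - 8) / 64
Then p(u) = 19·L_0(u) + 883·L_1(u) + 2203·L_2(u) + 4435·L_3(u).
Expanding and collecting terms gives p(u) = 5u^3 - 6u^2 + 4u - 5.
Evaluating at u = -1: p(-1) = -20.

-20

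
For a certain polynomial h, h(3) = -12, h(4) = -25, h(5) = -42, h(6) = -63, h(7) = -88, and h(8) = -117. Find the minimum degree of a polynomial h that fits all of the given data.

Forward differences of the values at u = 3, 4, 5, 6, 7, 8:
  h  : -12  -25  -42  -63  -88  -117
  Δ  : -13  -17  -21  -25  -29
  Δ^2: -4  -4  -4  -4
  Δ^3: 0  0  0
  Δ^4: 0  0
  Δ^5: 0
The second differences are constant (-4) and nonzero, while all higher differences vanish, so the minimal degree is 2.

2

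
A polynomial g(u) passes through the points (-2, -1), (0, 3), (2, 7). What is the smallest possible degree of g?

1

Forward differences of the values at u = -2, 0, 2:
  g  : -1  3  7
  Δ  : 4  4
  Δ^2: 0
The first differences are constant (4) and nonzero, while all higher differences vanish, so the minimal degree is 1.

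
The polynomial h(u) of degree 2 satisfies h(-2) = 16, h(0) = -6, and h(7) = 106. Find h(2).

Using the Lagrange interpolation formula with nodes -2, 0, 7:
  L_0(u) = u(u - 7) / 18
  L_1(u) = (u + 2)(u - 7) / -14
  L_2(u) = (u + 2)u / 63
Then h(u) = 16·L_0(u) - 6·L_1(u) + 106·L_2(u).
Expanding and collecting terms gives h(u) = 3u^2 - 5u - 6.
Evaluating at u = 2: h(2) = -4.

-4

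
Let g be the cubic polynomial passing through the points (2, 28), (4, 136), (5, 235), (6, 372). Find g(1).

7

Write g(x) = ax^3 + bx^2 + cx + d. Substituting each data point gives a linear system:
  8a + 4b + 2c + d = 28
  64a + 16b + 4c + d = 136
  125a + 25b + 5c + d = 235
  216a + 36b + 6c + d = 372
Solving the system yields a = 1, b = 4, c = 2, d = 0.
So g(x) = x^3 + 4x^2 + 2x.
Then g(1) = 7.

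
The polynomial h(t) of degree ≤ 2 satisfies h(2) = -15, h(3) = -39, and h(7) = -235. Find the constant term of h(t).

3

Write h(t) = at^2 + bt + c. Substituting each data point gives a linear system:
  4a + 2b + c = -15
  9a + 3b + c = -39
  49a + 7b + c = -235
Solving the system yields a = -5, b = 1, c = 3.
So h(t) = -5t^2 + t + 3.
The constant term is 3.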